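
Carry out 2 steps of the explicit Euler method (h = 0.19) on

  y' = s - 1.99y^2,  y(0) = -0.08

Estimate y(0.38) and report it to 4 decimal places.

-0.0489

Euler: y_{n+1} = y_n + h·f(s_n, y_n).
s=0.000000, y=-0.080000: f=-0.012736 → y ← -0.080000 + 0.19·(-0.012736) = -0.082420
s=0.190000, y=-0.082420: f=0.176482 → y ← -0.082420 + 0.19·0.176482 = -0.048888
y(0.38) ≈ -0.0489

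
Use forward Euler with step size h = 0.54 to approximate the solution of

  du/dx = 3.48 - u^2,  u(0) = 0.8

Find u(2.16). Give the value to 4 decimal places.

Euler: u_{n+1} = u_n + h·f(x_n, u_n).
x=0.000000, u=0.800000: f=2.840000 → u ← 0.800000 + 0.54·2.840000 = 2.333600
x=0.540000, u=2.333600: f=-1.965689 → u ← 2.333600 + 0.54·(-1.965689) = 1.272128
x=1.080000, u=1.272128: f=1.861690 → u ← 1.272128 + 0.54·1.861690 = 2.277441
x=1.620000, u=2.277441: f=-1.706737 → u ← 2.277441 + 0.54·(-1.706737) = 1.355803
u(2.16) ≈ 1.3558

1.3558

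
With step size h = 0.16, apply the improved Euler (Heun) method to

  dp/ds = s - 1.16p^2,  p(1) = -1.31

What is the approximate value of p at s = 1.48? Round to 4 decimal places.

Heun: k1 = f(s_n, p_n); k2 = f(s_n + h, p_n + h·k1); p_{n+1} = p_n + (h/2)·(k1 + k2).
s=1.000000, p=-1.310000:
  k1 = f(1.000000, -1.310000) = -0.990676
  k2 = f(1.160000, -1.468508) = -1.341559
  p ← -1.310000 + (0.16/2)·(-0.990676 + (-1.341559)) = -1.496579
s=1.160000, p=-1.496579:
  k1 = f(1.160000, -1.496579) = -1.438108
  k2 = f(1.320000, -1.726676) = -2.138436
  p ← -1.496579 + (0.16/2)·(-1.438108 + (-2.138436)) = -1.782702
s=1.320000, p=-1.782702:
  k1 = f(1.320000, -1.782702) = -2.366512
  k2 = f(1.480000, -2.161344) = -3.938834
  p ← -1.782702 + (0.16/2)·(-2.366512 + (-3.938834)) = -2.287130
p(1.48) ≈ -2.2871

-2.2871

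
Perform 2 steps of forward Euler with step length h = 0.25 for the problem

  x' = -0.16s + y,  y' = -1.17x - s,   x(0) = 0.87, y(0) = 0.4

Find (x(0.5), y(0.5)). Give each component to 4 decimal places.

0.9964, -0.2007

Euler on (x,y): x_{n+1} = x_n + h·x', y_{n+1} = y_n + h·y'.
0.000000: (0.870000, 0.400000); f=(0.400000, -1.017900) → (0.970000, 0.145525)
0.250000: (0.970000, 0.145525); f=(0.105525, -1.384900) → (0.996381, -0.200700)
(x(0.5), y(0.5)) ≈ (0.9964, -0.2007)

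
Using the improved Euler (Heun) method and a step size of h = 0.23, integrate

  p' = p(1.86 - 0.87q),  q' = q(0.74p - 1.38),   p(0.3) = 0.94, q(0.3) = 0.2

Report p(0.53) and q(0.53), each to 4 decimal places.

1.3793, 0.1762

Heun on (p,q): k1 = f(t_n, state_n); k2 = f(t_n + h, state_n + h·k1); state_{n+1} = state_n + (h/2)·(k1 + k2).
0.300000: (0.940000, 0.200000)
  k1 = (1.584840, -0.136880)
  predictor → (1.304513, 0.168518)
  k2 = (2.235139, -0.069878)
  → (1.379298, 0.176223)
(p(0.53), q(0.53)) ≈ (1.3793, 0.1762)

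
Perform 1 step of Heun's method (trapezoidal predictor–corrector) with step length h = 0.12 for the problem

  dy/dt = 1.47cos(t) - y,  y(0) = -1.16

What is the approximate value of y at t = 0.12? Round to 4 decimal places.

Heun: k1 = f(t_n, y_n); k2 = f(t_n + h, y_n + h·k1); y_{n+1} = y_n + (h/2)·(k1 + k2).
t=0.000000, y=-1.160000:
  k1 = f(0.000000, -1.160000) = 2.630000
  k2 = f(0.120000, -0.844400) = 2.303829
  y ← -1.160000 + (0.12/2)·(2.630000 + 2.303829) = -0.863970
y(0.12) ≈ -0.8640

-0.8640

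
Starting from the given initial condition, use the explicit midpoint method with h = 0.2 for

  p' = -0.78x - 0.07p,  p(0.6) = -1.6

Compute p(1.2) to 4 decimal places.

-1.9478

Midpoint: k1 = f(x_n, p_n); k2 = f(x_n + h/2, p_n + (h/2)·k1); p_{n+1} = p_n + h·k2.
x=0.600000, p=-1.600000:
  k1 = f(0.600000, -1.600000) = -0.356000
  k2 = f(0.700000, -1.635600) = -0.431508
  p ← -1.600000 + 0.2·(-0.431508) = -1.686302
x=0.800000, p=-1.686302:
  k1 = f(0.800000, -1.686302) = -0.505959
  k2 = f(0.900000, -1.736897) = -0.580417
  p ← -1.686302 + 0.2·(-0.580417) = -1.802385
x=1.000000, p=-1.802385:
  k1 = f(1.000000, -1.802385) = -0.653833
  k2 = f(1.100000, -1.867768) = -0.727256
  p ← -1.802385 + 0.2·(-0.727256) = -1.947836
p(1.2) ≈ -1.9478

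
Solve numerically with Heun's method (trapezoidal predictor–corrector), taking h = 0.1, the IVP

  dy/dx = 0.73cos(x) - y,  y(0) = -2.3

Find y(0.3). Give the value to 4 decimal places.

-1.5191

Heun: k1 = f(x_n, y_n); k2 = f(x_n + h, y_n + h·k1); y_{n+1} = y_n + (h/2)·(k1 + k2).
x=0.000000, y=-2.300000:
  k1 = f(0.000000, -2.300000) = 3.030000
  k2 = f(0.100000, -1.997000) = 2.723353
  y ← -2.300000 + (0.1/2)·(3.030000 + 2.723353) = -2.012332
x=0.100000, y=-2.012332:
  k1 = f(0.100000, -2.012332) = 2.738685
  k2 = f(0.200000, -1.738464) = 2.453912
  y ← -2.012332 + (0.1/2)·(2.738685 + 2.453912) = -1.752702
x=0.200000, y=-1.752702:
  k1 = f(0.200000, -1.752702) = 2.468151
  k2 = f(0.300000, -1.505887) = 2.203283
  y ← -1.752702 + (0.1/2)·(2.468151 + 2.203283) = -1.519131
y(0.3) ≈ -1.5191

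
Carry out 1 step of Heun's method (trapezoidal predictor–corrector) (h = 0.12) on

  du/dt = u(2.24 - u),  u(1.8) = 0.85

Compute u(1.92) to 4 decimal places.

Heun: k1 = f(t_n, u_n); k2 = f(t_n + h, u_n + h·k1); u_{n+1} = u_n + (h/2)·(k1 + k2).
t=1.800000, u=0.850000:
  k1 = f(1.800000, 0.850000) = 1.181500
  k2 = f(1.920000, 0.991780) = 1.237960
  u ← 0.850000 + (0.12/2)·(1.181500 + 1.237960) = 0.995168
u(1.92) ≈ 0.9952

0.9952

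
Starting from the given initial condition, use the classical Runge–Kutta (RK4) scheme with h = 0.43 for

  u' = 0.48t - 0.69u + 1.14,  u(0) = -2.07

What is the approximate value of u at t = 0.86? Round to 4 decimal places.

RK4: k1 = f(t_n, u_n); k2 = f(t_n + h/2, u_n + (h/2)·k1); k3 = f(t_n + h/2, u_n + (h/2)·k2); k4 = f(t_n + h, u_n + h·k3); u_{n+1} = u_n + (h/6)·(k1 + 2k2 + 2k3 + k4).
t=0.000000, u=-2.070000:
  k1 = f(0.000000, -2.070000) = 2.568300
  k2 = f(0.215000, -1.517815) = 2.290493
  k3 = f(0.215000, -1.577544) = 2.331705
  k4 = f(0.430000, -1.067367) = 2.082883
  u ← -2.070000 + (0.43/6)·(k1 + 2k2 + 2k3 + k4) = -1.074150
t=0.430000, u=-1.074150:
  k1 = f(0.430000, -1.074150) = 2.087564
  k2 = f(0.645000, -0.625324) = 1.881074
  k3 = f(0.645000, -0.669719) = 1.911706
  k4 = f(0.860000, -0.252116) = 1.726760
  u ← -1.074150 + (0.43/6)·(k1 + 2k2 + 2k3 + k4) = -0.257158
u(0.86) ≈ -0.2572

-0.2572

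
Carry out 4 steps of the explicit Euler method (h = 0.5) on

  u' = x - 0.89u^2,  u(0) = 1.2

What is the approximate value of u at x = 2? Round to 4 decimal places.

Euler: u_{n+1} = u_n + h·f(x_n, u_n).
x=0.000000, u=1.200000: f=-1.281600 → u ← 1.200000 + 0.5·(-1.281600) = 0.559200
x=0.500000, u=0.559200: f=0.221693 → u ← 0.559200 + 0.5·0.221693 = 0.670046
x=1.000000, u=0.670046: f=0.600424 → u ← 0.670046 + 0.5·0.600424 = 0.970258
x=1.500000, u=0.970258: f=0.662153 → u ← 0.970258 + 0.5·0.662153 = 1.301335
u(2) ≈ 1.3013

1.3013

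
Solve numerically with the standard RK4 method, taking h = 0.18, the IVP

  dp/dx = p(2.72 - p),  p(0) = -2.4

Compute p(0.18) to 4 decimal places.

RK4: k1 = f(x_n, p_n); k2 = f(x_n + h/2, p_n + (h/2)·k1); k3 = f(x_n + h/2, p_n + (h/2)·k2); k4 = f(x_n + h, p_n + h·k3); p_{n+1} = p_n + (h/6)·(k1 + 2k2 + 2k3 + k4).
x=0.000000, p=-2.400000:
  k1 = f(0.000000, -2.400000) = -12.288000
  k2 = f(0.090000, -3.505920) = -21.827577
  k3 = f(0.090000, -4.364482) = -30.920094
  k4 = f(0.180000, -7.965617) = -85.117530
  p ← -2.400000 + (0.18/6)·(k1 + 2k2 + 2k3 + k4) = -8.487026
p(0.18) ≈ -8.4870

-8.4870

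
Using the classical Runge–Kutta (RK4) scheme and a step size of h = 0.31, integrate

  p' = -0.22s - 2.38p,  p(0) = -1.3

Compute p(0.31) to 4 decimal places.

RK4: k1 = f(s_n, p_n); k2 = f(s_n + h/2, p_n + (h/2)·k1); k3 = f(s_n + h/2, p_n + (h/2)·k2); k4 = f(s_n + h, p_n + h·k3); p_{n+1} = p_n + (h/6)·(k1 + 2k2 + 2k3 + k4).
s=0.000000, p=-1.300000:
  k1 = f(0.000000, -1.300000) = 3.094000
  k2 = f(0.155000, -0.820430) = 1.918523
  k3 = f(0.155000, -1.002629) = 2.352157
  k4 = f(0.310000, -0.570831) = 1.290379
  p ← -1.300000 + (0.31/6)·(k1 + 2k2 + 2k3 + k4) = -0.632170
p(0.31) ≈ -0.6322

-0.6322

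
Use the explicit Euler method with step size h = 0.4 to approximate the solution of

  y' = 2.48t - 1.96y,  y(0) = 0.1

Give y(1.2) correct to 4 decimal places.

0.8803

Euler: y_{n+1} = y_n + h·f(t_n, y_n).
t=0.000000, y=0.100000: f=-0.196000 → y ← 0.100000 + 0.4·(-0.196000) = 0.021600
t=0.400000, y=0.021600: f=0.949664 → y ← 0.021600 + 0.4·0.949664 = 0.401466
t=0.800000, y=0.401466: f=1.197127 → y ← 0.401466 + 0.4·1.197127 = 0.880317
y(1.2) ≈ 0.8803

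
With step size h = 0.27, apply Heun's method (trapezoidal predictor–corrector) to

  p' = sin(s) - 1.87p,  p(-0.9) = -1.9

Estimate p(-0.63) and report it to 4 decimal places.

Heun: k1 = f(s_n, p_n); k2 = f(s_n + h, p_n + h·k1); p_{n+1} = p_n + (h/2)·(k1 + k2).
s=-0.900000, p=-1.900000:
  k1 = f(-0.900000, -1.900000) = 2.769673
  k2 = f(-0.630000, -1.152188) = 1.565447
  p ← -1.900000 + (0.27/2)·(2.769673 + 1.565447) = -1.314759
p(-0.63) ≈ -1.3148

-1.3148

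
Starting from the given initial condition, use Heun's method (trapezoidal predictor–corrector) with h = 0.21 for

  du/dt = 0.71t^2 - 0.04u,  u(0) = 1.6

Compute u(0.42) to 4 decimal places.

Heun: k1 = f(t_n, u_n); k2 = f(t_n + h, u_n + h·k1); u_{n+1} = u_n + (h/2)·(k1 + k2).
t=0.000000, u=1.600000:
  k1 = f(0.000000, 1.600000) = -0.064000
  k2 = f(0.210000, 1.586560) = -0.032151
  u ← 1.600000 + (0.21/2)·(-0.064000 + (-0.032151)) = 1.589904
t=0.210000, u=1.589904:
  k1 = f(0.210000, 1.589904) = -0.032285
  k2 = f(0.420000, 1.583124) = 0.061919
  u ← 1.589904 + (0.21/2)·(-0.032285 + 0.061919) = 1.593016
u(0.42) ≈ 1.5930

1.5930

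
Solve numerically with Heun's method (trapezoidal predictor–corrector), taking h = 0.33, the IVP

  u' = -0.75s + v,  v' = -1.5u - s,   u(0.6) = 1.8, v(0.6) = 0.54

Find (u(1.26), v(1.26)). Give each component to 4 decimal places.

Heun on (u,v): k1 = f(s_n, state_n); k2 = f(s_n + h, state_n + h·k1); state_{n+1} = state_n + (h/2)·(k1 + k2).
0.600000: (1.800000, 0.540000)
  k1 = (0.090000, -3.300000)
  predictor → (1.829700, -0.549000)
  k2 = (-1.246500, -3.674550)
  → (1.609177, -0.610801)
0.930000: (1.609177, -0.610801)
  k1 = (-1.308301, -3.343766)
  predictor → (1.177438, -1.714244)
  k2 = (-2.659244, -3.026157)
  → (0.954533, -1.661838)
(u(1.26), v(1.26)) ≈ (0.9545, -1.6618)

0.9545, -1.6618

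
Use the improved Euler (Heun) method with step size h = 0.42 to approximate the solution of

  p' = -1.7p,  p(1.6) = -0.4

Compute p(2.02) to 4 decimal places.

-0.2164

Heun: k1 = f(x_n, p_n); k2 = f(x_n + h, p_n + h·k1); p_{n+1} = p_n + (h/2)·(k1 + k2).
x=1.600000, p=-0.400000:
  k1 = f(1.600000, -0.400000) = 0.680000
  k2 = f(2.020000, -0.114400) = 0.194480
  p ← -0.400000 + (0.42/2)·(0.680000 + 0.194480) = -0.216359
p(2.02) ≈ -0.2164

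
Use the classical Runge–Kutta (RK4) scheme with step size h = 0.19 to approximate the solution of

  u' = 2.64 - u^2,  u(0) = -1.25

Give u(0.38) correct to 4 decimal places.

-0.6193

RK4: k1 = f(t_n, u_n); k2 = f(t_n + h/2, u_n + (h/2)·k1); k3 = f(t_n + h/2, u_n + (h/2)·k2); k4 = f(t_n + h, u_n + h·k3); u_{n+1} = u_n + (h/6)·(k1 + 2k2 + 2k3 + k4).
t=0.000000, u=-1.250000:
  k1 = f(0.000000, -1.250000) = 1.077500
  k2 = f(0.095000, -1.147638) = 1.322928
  k3 = f(0.095000, -1.124322) = 1.375900
  k4 = f(0.190000, -0.988579) = 1.662712
  u ← -1.250000 + (0.19/6)·(k1 + 2k2 + 2k3 + k4) = -0.992301
t=0.190000, u=-0.992301:
  k1 = f(0.190000, -0.992301) = 1.655339
  k2 = f(0.285000, -0.835044) = 1.942702
  k3 = f(0.285000, -0.807744) = 1.987549
  k4 = f(0.380000, -0.614666) = 2.262185
  u ← -0.992301 + (0.19/6)·(k1 + 2k2 + 2k3 + k4) = -0.619330
u(0.38) ≈ -0.6193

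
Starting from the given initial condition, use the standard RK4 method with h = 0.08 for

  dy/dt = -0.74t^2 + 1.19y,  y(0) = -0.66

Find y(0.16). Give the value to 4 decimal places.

-0.7995

RK4: k1 = f(t_n, y_n); k2 = f(t_n + h/2, y_n + (h/2)·k1); k3 = f(t_n + h/2, y_n + (h/2)·k2); k4 = f(t_n + h, y_n + h·k3); y_{n+1} = y_n + (h/6)·(k1 + 2k2 + 2k3 + k4).
t=0.000000, y=-0.660000:
  k1 = f(0.000000, -0.660000) = -0.785400
  k2 = f(0.040000, -0.691416) = -0.823969
  k3 = f(0.040000, -0.692959) = -0.825805
  k4 = f(0.080000, -0.726064) = -0.868753
  y ← -0.660000 + (0.08/6)·(k1 + 2k2 + 2k3 + k4) = -0.726049
t=0.080000, y=-0.726049:
  k1 = f(0.080000, -0.726049) = -0.868735
  k2 = f(0.120000, -0.760799) = -0.916006
  k3 = f(0.120000, -0.762690) = -0.918257
  k4 = f(0.160000, -0.799510) = -0.970361
  y ← -0.726049 + (0.08/6)·(k1 + 2k2 + 2k3 + k4) = -0.799484
y(0.16) ≈ -0.7995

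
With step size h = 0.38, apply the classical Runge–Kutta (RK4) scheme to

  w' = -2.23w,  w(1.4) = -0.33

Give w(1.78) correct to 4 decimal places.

RK4: k1 = f(x_n, w_n); k2 = f(x_n + h/2, w_n + (h/2)·k1); k3 = f(x_n + h/2, w_n + (h/2)·k2); k4 = f(x_n + h, w_n + h·k3); w_{n+1} = w_n + (h/6)·(k1 + 2k2 + 2k3 + k4).
x=1.400000, w=-0.330000:
  k1 = f(1.400000, -0.330000) = 0.735900
  k2 = f(1.590000, -0.190179) = 0.424099
  k3 = f(1.590000, -0.249421) = 0.556209
  k4 = f(1.780000, -0.118641) = 0.264568
  w ← -0.330000 + (0.38/6)·(k1 + 2k2 + 2k3 + k4) = -0.142465
w(1.78) ≈ -0.1425

-0.1425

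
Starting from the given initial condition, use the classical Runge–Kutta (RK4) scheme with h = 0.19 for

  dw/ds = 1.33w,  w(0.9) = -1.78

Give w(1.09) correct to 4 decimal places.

-2.2917

RK4: k1 = f(s_n, w_n); k2 = f(s_n + h/2, w_n + (h/2)·k1); k3 = f(s_n + h/2, w_n + (h/2)·k2); k4 = f(s_n + h, w_n + h·k3); w_{n+1} = w_n + (h/6)·(k1 + 2k2 + 2k3 + k4).
s=0.900000, w=-1.780000:
  k1 = f(0.900000, -1.780000) = -2.367400
  k2 = f(0.995000, -2.004903) = -2.666521
  k3 = f(0.995000, -2.033319) = -2.704315
  k4 = f(1.090000, -2.293820) = -3.050780
  w ← -1.780000 + (0.19/6)·(k1 + 2k2 + 2k3 + k4) = -2.291729
w(1.09) ≈ -2.2917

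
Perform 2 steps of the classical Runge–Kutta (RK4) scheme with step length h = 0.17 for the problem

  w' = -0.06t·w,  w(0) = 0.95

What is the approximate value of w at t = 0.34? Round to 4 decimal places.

0.9467

RK4: k1 = f(t_n, w_n); k2 = f(t_n + h/2, w_n + (h/2)·k1); k3 = f(t_n + h/2, w_n + (h/2)·k2); k4 = f(t_n + h, w_n + h·k3); w_{n+1} = w_n + (h/6)·(k1 + 2k2 + 2k3 + k4).
t=0.000000, w=0.950000:
  k1 = f(0.000000, 0.950000) = 0.000000
  k2 = f(0.085000, 0.950000) = -0.004845
  k3 = f(0.085000, 0.949588) = -0.004843
  k4 = f(0.170000, 0.949177) = -0.009682
  w ← 0.950000 + (0.17/6)·(k1 + 2k2 + 2k3 + k4) = 0.949177
t=0.170000, w=0.949177:
  k1 = f(0.170000, 0.949177) = -0.009682
  k2 = f(0.255000, 0.948354) = -0.014510
  k3 = f(0.255000, 0.947943) = -0.014504
  k4 = f(0.340000, 0.946711) = -0.019313
  w ← 0.949177 + (0.17/6)·(k1 + 2k2 + 2k3 + k4) = 0.946711
w(0.34) ≈ 0.9467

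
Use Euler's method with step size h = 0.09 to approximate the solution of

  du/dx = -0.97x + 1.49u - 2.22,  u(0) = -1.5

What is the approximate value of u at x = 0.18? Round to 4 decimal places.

-2.3635

Euler: u_{n+1} = u_n + h·f(x_n, u_n).
x=0.000000, u=-1.500000: f=-4.455000 → u ← -1.500000 + 0.09·(-4.455000) = -1.900950
x=0.090000, u=-1.900950: f=-5.139715 → u ← -1.900950 + 0.09·(-5.139715) = -2.363524
u(0.18) ≈ -2.3635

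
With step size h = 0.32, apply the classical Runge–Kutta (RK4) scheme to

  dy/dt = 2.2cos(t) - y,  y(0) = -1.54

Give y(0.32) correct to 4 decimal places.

RK4: k1 = f(t_n, y_n); k2 = f(t_n + h/2, y_n + (h/2)·k1); k3 = f(t_n + h/2, y_n + (h/2)·k2); k4 = f(t_n + h, y_n + h·k3); y_{n+1} = y_n + (h/6)·(k1 + 2k2 + 2k3 + k4).
t=0.000000, y=-1.540000:
  k1 = f(0.000000, -1.540000) = 3.740000
  k2 = f(0.160000, -0.941600) = 3.113500
  k3 = f(0.160000, -1.041840) = 3.213740
  k4 = f(0.320000, -0.511603) = 2.599921
  y ← -1.540000 + (0.32/6)·(k1 + 2k2 + 2k3 + k4) = -0.526965
y(0.32) ≈ -0.5270

-0.5270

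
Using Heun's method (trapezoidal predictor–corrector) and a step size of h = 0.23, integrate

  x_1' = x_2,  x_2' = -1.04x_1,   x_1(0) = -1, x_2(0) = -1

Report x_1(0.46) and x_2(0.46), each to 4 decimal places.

Heun on (x_1,x_2): k1 = f(t_n, state_n); k2 = f(t_n + h, state_n + h·k1); state_{n+1} = state_n + (h/2)·(k1 + k2).
0.000000: (-1.000000, -1.000000)
  k1 = (-1.000000, 1.040000)
  predictor → (-1.230000, -0.760800)
  k2 = (-0.760800, 1.279200)
  → (-1.202492, -0.733292)
0.230000: (-1.202492, -0.733292)
  k1 = (-0.733292, 1.250592)
  predictor → (-1.371149, -0.445656)
  k2 = (-0.445656, 1.425995)
  → (-1.338071, -0.425485)
(x_1(0.46), x_2(0.46)) ≈ (-1.3381, -0.4255)

-1.3381, -0.4255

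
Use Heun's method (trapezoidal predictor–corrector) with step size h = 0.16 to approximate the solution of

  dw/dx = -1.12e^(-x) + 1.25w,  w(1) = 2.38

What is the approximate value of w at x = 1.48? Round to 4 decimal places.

Heun: k1 = f(x_n, w_n); k2 = f(x_n + h, w_n + h·k1); w_{n+1} = w_n + (h/2)·(k1 + k2).
x=1.000000, w=2.380000:
  k1 = f(1.000000, 2.380000) = 2.562975
  k2 = f(1.160000, 2.790076) = 3.136490
  w ← 2.380000 + (0.16/2)·(2.562975 + 3.136490) = 2.835957
x=1.160000, w=2.835957:
  k1 = f(1.160000, 2.835957) = 3.193842
  k2 = f(1.320000, 3.346972) = 3.884523
  w ← 2.835957 + (0.16/2)·(3.193842 + 3.884523) = 3.402226
x=1.320000, w=3.402226:
  k1 = f(1.320000, 3.402226) = 3.953592
  k2 = f(1.480000, 4.034801) = 4.788547
  w ← 3.402226 + (0.16/2)·(3.953592 + 4.788547) = 4.101598
w(1.48) ≈ 4.1016

4.1016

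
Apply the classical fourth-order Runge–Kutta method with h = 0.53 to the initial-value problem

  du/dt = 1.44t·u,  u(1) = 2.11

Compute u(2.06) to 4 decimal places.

21.4195

RK4: k1 = f(t_n, u_n); k2 = f(t_n + h/2, u_n + (h/2)·k1); k3 = f(t_n + h/2, u_n + (h/2)·k2); k4 = f(t_n + h, u_n + h·k3); u_{n+1} = u_n + (h/6)·(k1 + 2k2 + 2k3 + k4).
t=1.000000, u=2.110000:
  k1 = f(1.000000, 2.110000) = 3.038400
  k2 = f(1.265000, 2.915176) = 5.310285
  k3 = f(1.265000, 3.517225) = 6.406978
  k4 = f(1.530000, 5.505698) = 12.130154
  u ← 2.110000 + (0.53/6)·(k1 + 2k2 + 2k3 + k4) = 5.519939
t=1.530000, u=5.519939:
  k1 = f(1.530000, 5.519939) = 12.161529
  k2 = f(1.795000, 8.742744) = 22.598244
  k3 = f(1.795000, 11.508473) = 29.747102
  k4 = f(2.060000, 21.285903) = 63.142502
  u ← 5.519939 + (0.53/6)·(k1 + 2k2 + 2k3 + k4) = 21.419473
u(2.06) ≈ 21.4195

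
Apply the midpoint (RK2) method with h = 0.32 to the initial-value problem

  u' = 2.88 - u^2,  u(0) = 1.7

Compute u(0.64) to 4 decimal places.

Midpoint: k1 = f(x_n, u_n); k2 = f(x_n + h/2, u_n + (h/2)·k1); u_{n+1} = u_n + h·k2.
x=0.000000, u=1.700000:
  k1 = f(0.000000, 1.700000) = -0.010000
  k2 = f(0.160000, 1.698400) = -0.004563
  u ← 1.700000 + 0.32·(-0.004563) = 1.698540
x=0.320000, u=1.698540:
  k1 = f(0.320000, 1.698540) = -0.005038
  k2 = f(0.480000, 1.697734) = -0.002300
  u ← 1.698540 + 0.32·(-0.002300) = 1.697804
u(0.64) ≈ 1.6978

1.6978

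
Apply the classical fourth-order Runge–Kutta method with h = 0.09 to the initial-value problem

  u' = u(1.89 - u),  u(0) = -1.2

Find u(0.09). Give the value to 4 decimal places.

-1.6123

RK4: k1 = f(t_n, u_n); k2 = f(t_n + h/2, u_n + (h/2)·k1); k3 = f(t_n + h/2, u_n + (h/2)·k2); k4 = f(t_n + h, u_n + h·k3); u_{n+1} = u_n + (h/6)·(k1 + 2k2 + 2k3 + k4).
t=0.000000, u=-1.200000:
  k1 = f(0.000000, -1.200000) = -3.708000
  k2 = f(0.045000, -1.366860) = -4.451672
  k3 = f(0.045000, -1.400325) = -4.607525
  k4 = f(0.090000, -1.614677) = -5.658923
  u ← -1.200000 + (0.09/6)·(k1 + 2k2 + 2k3 + k4) = -1.612280
u(0.09) ≈ -1.6123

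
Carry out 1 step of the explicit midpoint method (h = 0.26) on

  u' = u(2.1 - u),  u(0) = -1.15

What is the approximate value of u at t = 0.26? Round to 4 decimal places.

-2.7390

Midpoint: k1 = f(t_n, u_n); k2 = f(t_n + h/2, u_n + (h/2)·k1); u_{n+1} = u_n + h·k2.
t=0.000000, u=-1.150000:
  k1 = f(0.000000, -1.150000) = -3.737500
  k2 = f(0.130000, -1.635875) = -6.111425
  u ← -1.150000 + 0.26·(-6.111425) = -2.738970
u(0.26) ≈ -2.7390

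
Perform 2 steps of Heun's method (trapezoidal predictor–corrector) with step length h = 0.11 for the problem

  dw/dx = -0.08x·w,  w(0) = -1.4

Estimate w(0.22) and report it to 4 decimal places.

Heun: k1 = f(x_n, w_n); k2 = f(x_n + h, w_n + h·k1); w_{n+1} = w_n + (h/2)·(k1 + k2).
x=0.000000, w=-1.400000:
  k1 = f(0.000000, -1.400000) = 0.000000
  k2 = f(0.110000, -1.400000) = 0.012320
  w ← -1.400000 + (0.11/2)·(0.000000 + 0.012320) = -1.399322
x=0.110000, w=-1.399322:
  k1 = f(0.110000, -1.399322) = 0.012314
  k2 = f(0.220000, -1.397968) = 0.024604
  w ← -1.399322 + (0.11/2)·(0.012314 + 0.024604) = -1.397292
w(0.22) ≈ -1.3973

-1.3973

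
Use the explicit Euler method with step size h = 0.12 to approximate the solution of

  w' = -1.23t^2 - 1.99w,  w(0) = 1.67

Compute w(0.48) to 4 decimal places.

0.5338

Euler: w_{n+1} = w_n + h·f(t_n, w_n).
t=0.000000, w=1.670000: f=-3.323300 → w ← 1.670000 + 0.12·(-3.323300) = 1.271204
t=0.120000, w=1.271204: f=-2.547408 → w ← 1.271204 + 0.12·(-2.547408) = 0.965515
t=0.240000, w=0.965515: f=-1.992223 → w ← 0.965515 + 0.12·(-1.992223) = 0.726448
t=0.360000, w=0.726448: f=-1.605040 → w ← 0.726448 + 0.12·(-1.605040) = 0.533843
w(0.48) ≈ 0.5338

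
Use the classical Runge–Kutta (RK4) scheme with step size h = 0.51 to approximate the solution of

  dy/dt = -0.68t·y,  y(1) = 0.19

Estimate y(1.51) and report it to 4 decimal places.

0.1230

RK4: k1 = f(t_n, y_n); k2 = f(t_n + h/2, y_n + (h/2)·k1); k3 = f(t_n + h/2, y_n + (h/2)·k2); k4 = f(t_n + h, y_n + h·k3); y_{n+1} = y_n + (h/6)·(k1 + 2k2 + 2k3 + k4).
t=1.000000, y=0.190000:
  k1 = f(1.000000, 0.190000) = -0.129200
  k2 = f(1.255000, 0.157054) = -0.134030
  k3 = f(1.255000, 0.155822) = -0.132979
  k4 = f(1.510000, 0.122181) = -0.125455
  y ← 0.190000 + (0.51/6)·(k1 + 2k2 + 2k3 + k4) = 0.122963
y(1.51) ≈ 0.1230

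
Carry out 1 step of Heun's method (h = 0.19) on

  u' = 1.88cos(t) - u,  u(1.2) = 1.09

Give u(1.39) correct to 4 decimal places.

Heun: k1 = f(t_n, u_n); k2 = f(t_n + h, u_n + h·k1); u_{n+1} = u_n + (h/2)·(k1 + k2).
t=1.200000, u=1.090000:
  k1 = f(1.200000, 1.090000) = -0.408767
  k2 = f(1.390000, 1.012334) = -0.674286
  u ← 1.090000 + (0.19/2)·(-0.408767 + (-0.674286)) = 0.987110
u(1.39) ≈ 0.9871

0.9871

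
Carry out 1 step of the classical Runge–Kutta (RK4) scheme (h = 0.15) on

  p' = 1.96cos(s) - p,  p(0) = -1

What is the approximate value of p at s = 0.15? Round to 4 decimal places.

-0.5888

RK4: k1 = f(s_n, p_n); k2 = f(s_n + h/2, p_n + (h/2)·k1); k3 = f(s_n + h/2, p_n + (h/2)·k2); k4 = f(s_n + h, p_n + h·k3); p_{n+1} = p_n + (h/6)·(k1 + 2k2 + 2k3 + k4).
s=0.000000, p=-1.000000:
  k1 = f(0.000000, -1.000000) = 2.960000
  k2 = f(0.075000, -0.778000) = 2.732490
  k3 = f(0.075000, -0.795063) = 2.749553
  k4 = f(0.150000, -0.587567) = 2.525558
  p ← -1.000000 + (0.15/6)·(k1 + 2k2 + 2k3 + k4) = -0.588759
p(0.15) ≈ -0.5888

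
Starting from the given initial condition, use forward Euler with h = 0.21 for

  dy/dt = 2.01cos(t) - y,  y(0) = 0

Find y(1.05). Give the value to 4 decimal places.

1.1597

Euler: y_{n+1} = y_n + h·f(t_n, y_n).
t=0.000000, y=0.000000: f=2.010000 → y ← 0.000000 + 0.21·2.010000 = 0.422100
t=0.210000, y=0.422100: f=1.543742 → y ← 0.422100 + 0.21·1.543742 = 0.746286
t=0.420000, y=0.746286: f=1.089023 → y ← 0.746286 + 0.21·1.089023 = 0.974981
t=0.630000, y=0.974981: f=0.649155 → y ← 0.974981 + 0.21·0.649155 = 1.111303
t=0.840000, y=1.111303: f=0.230297 → y ← 1.111303 + 0.21·0.230297 = 1.159666
y(1.05) ≈ 1.1597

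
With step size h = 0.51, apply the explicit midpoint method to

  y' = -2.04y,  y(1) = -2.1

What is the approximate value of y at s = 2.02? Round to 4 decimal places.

Midpoint: k1 = f(s_n, y_n); k2 = f(s_n + h/2, y_n + (h/2)·k1); y_{n+1} = y_n + h·k2.
s=1.000000, y=-2.100000:
  k1 = f(1.000000, -2.100000) = 4.284000
  k2 = f(1.255000, -1.007580) = 2.055463
  y ← -2.100000 + 0.51·2.055463 = -1.051714
s=1.510000, y=-1.051714:
  k1 = f(1.510000, -1.051714) = 2.145496
  k2 = f(1.765000, -0.504612) = 1.029409
  y ← -1.051714 + 0.51·1.029409 = -0.526715
y(2.02) ≈ -0.5267

-0.5267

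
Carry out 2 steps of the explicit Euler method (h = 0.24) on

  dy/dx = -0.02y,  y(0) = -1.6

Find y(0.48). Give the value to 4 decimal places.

-1.5847

Euler: y_{n+1} = y_n + h·f(x_n, y_n).
x=0.000000, y=-1.600000: f=0.032000 → y ← -1.600000 + 0.24·0.032000 = -1.592320
x=0.240000, y=-1.592320: f=0.031846 → y ← -1.592320 + 0.24·0.031846 = -1.584677
y(0.48) ≈ -1.5847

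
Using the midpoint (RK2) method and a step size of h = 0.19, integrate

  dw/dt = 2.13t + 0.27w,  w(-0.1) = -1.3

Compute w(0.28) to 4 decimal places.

-1.3678

Midpoint: k1 = f(t_n, w_n); k2 = f(t_n + h/2, w_n + (h/2)·k1); w_{n+1} = w_n + h·k2.
t=-0.100000, w=-1.300000:
  k1 = f(-0.100000, -1.300000) = -0.564000
  k2 = f(-0.005000, -1.353580) = -0.376117
  w ← -1.300000 + 0.19·(-0.376117) = -1.371462
t=0.090000, w=-1.371462:
  k1 = f(0.090000, -1.371462) = -0.178595
  k2 = f(0.185000, -1.388429) = 0.019174
  w ← -1.371462 + 0.19·0.019174 = -1.367819
w(0.28) ≈ -1.3678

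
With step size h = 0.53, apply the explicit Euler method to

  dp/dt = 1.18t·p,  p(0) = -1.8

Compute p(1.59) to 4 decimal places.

Euler: p_{n+1} = p_n + h·f(t_n, p_n).
t=0.000000, p=-1.800000: f=0.000000 → p ← -1.800000 + 0.53·0.000000 = -1.800000
t=0.530000, p=-1.800000: f=-1.125720 → p ← -1.800000 + 0.53·(-1.125720) = -2.396632
t=1.060000, p=-2.396632: f=-2.997707 → p ← -2.396632 + 0.53·(-2.997707) = -3.985416
p(1.59) ≈ -3.9854

-3.9854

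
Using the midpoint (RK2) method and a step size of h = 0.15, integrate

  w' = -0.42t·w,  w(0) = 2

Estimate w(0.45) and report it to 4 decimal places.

Midpoint: k1 = f(t_n, w_n); k2 = f(t_n + h/2, w_n + (h/2)·k1); w_{n+1} = w_n + h·k2.
t=0.000000, w=2.000000:
  k1 = f(0.000000, 2.000000) = 0.000000
  k2 = f(0.075000, 2.000000) = -0.063000
  w ← 2.000000 + 0.15·(-0.063000) = 1.990550
t=0.150000, w=1.990550:
  k1 = f(0.150000, 1.990550) = -0.125405
  k2 = f(0.225000, 1.981145) = -0.187218
  w ← 1.990550 + 0.15·(-0.187218) = 1.962467
t=0.300000, w=1.962467:
  k1 = f(0.300000, 1.962467) = -0.247271
  k2 = f(0.375000, 1.943922) = -0.306168
  w ← 1.962467 + 0.15·(-0.306168) = 1.916542
w(0.45) ≈ 1.9165

1.9165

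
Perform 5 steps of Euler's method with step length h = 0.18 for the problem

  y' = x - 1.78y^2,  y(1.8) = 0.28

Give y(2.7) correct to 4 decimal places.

Euler: y_{n+1} = y_n + h·f(x_n, y_n).
x=1.800000, y=0.280000: f=1.660448 → y ← 0.280000 + 0.18·1.660448 = 0.578881
x=1.980000, y=0.578881: f=1.383517 → y ← 0.578881 + 0.18·1.383517 = 0.827914
x=2.160000, y=0.827914: f=0.939915 → y ← 0.827914 + 0.18·0.939915 = 0.997098
x=2.340000, y=0.997098: f=0.570315 → y ← 0.997098 + 0.18·0.570315 = 1.099755
x=2.520000, y=1.099755: f=0.367159 → y ← 1.099755 + 0.18·0.367159 = 1.165844
y(2.7) ≈ 1.1658

1.1658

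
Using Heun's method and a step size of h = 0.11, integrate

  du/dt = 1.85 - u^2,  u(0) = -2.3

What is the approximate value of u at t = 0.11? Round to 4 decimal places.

-2.7820

Heun: k1 = f(t_n, u_n); k2 = f(t_n + h, u_n + h·k1); u_{n+1} = u_n + (h/2)·(k1 + k2).
t=0.000000, u=-2.300000:
  k1 = f(0.000000, -2.300000) = -3.440000
  k2 = f(0.110000, -2.678400) = -5.323827
  u ← -2.300000 + (0.11/2)·(-3.440000 + (-5.323827)) = -2.782010
u(0.11) ≈ -2.7820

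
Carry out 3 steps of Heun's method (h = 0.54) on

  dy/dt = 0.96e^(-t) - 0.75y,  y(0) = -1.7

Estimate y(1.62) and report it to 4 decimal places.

Heun: k1 = f(t_n, y_n); k2 = f(t_n + h, y_n + h·k1); y_{n+1} = y_n + (h/2)·(k1 + k2).
t=0.000000, y=-1.700000:
  k1 = f(0.000000, -1.700000) = 2.235000
  k2 = f(0.540000, -0.493100) = 0.929263
  y ← -1.700000 + (0.54/2)·(2.235000 + 0.929263) = -0.845649
t=0.540000, y=-0.845649:
  k1 = f(0.540000, -0.845649) = 1.193675
  k2 = f(1.080000, -0.201064) = 0.476810
  y ← -0.845649 + (0.54/2)·(1.193675 + 0.476810) = -0.394618
t=1.080000, y=-0.394618:
  k1 = f(1.080000, -0.394618) = 0.621975
  k2 = f(1.620000, -0.058751) = 0.234046
  y ← -0.394618 + (0.54/2)·(0.621975 + 0.234046) = -0.163492
y(1.62) ≈ -0.1635

-0.1635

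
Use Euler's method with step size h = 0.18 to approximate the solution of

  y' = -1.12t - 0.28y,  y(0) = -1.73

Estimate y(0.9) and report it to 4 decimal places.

Euler: y_{n+1} = y_n + h·f(t_n, y_n).
t=0.000000, y=-1.730000: f=0.484400 → y ← -1.730000 + 0.18·0.484400 = -1.642808
t=0.180000, y=-1.642808: f=0.258386 → y ← -1.642808 + 0.18·0.258386 = -1.596298
t=0.360000, y=-1.596298: f=0.043764 → y ← -1.596298 + 0.18·0.043764 = -1.588421
t=0.540000, y=-1.588421: f=-0.160042 → y ← -1.588421 + 0.18·(-0.160042) = -1.617229
t=0.720000, y=-1.617229: f=-0.353576 → y ← -1.617229 + 0.18·(-0.353576) = -1.680872
y(0.9) ≈ -1.6809

-1.6809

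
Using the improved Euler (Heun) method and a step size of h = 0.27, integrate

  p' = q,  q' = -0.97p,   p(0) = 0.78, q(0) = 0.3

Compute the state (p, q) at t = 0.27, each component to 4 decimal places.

Heun on (p,q): k1 = f(t_n, state_n); k2 = f(t_n + h, state_n + h·k1); state_{n+1} = state_n + (h/2)·(k1 + k2).
0.000000: (0.780000, 0.300000)
  k1 = (0.300000, -0.756600)
  predictor → (0.861000, 0.095718)
  k2 = (0.095718, -0.835170)
  → (0.833422, 0.085111)
(p(0.27), q(0.27)) ≈ (0.8334, 0.0851)

0.8334, 0.0851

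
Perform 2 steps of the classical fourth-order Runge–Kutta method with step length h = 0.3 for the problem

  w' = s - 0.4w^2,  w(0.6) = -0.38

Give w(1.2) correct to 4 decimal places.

RK4: k1 = f(s_n, w_n); k2 = f(s_n + h/2, w_n + (h/2)·k1); k3 = f(s_n + h/2, w_n + (h/2)·k2); k4 = f(s_n + h, w_n + h·k3); w_{n+1} = w_n + (h/6)·(k1 + 2k2 + 2k3 + k4).
s=0.600000, w=-0.380000:
  k1 = f(0.600000, -0.380000) = 0.542240
  k2 = f(0.750000, -0.298664) = 0.714320
  k3 = f(0.750000, -0.272852) = 0.720221
  k4 = f(0.900000, -0.163934) = 0.889250
  w ← -0.380000 + (0.3/6)·(k1 + 2k2 + 2k3 + k4) = -0.164971
s=0.900000, w=-0.164971:
  k1 = f(0.900000, -0.164971) = 0.889114
  k2 = f(1.050000, -0.031604) = 1.049600
  k3 = f(1.050000, -0.007531) = 1.049977
  k4 = f(1.200000, 0.150022) = 1.190997
  w ← -0.164971 + (0.3/6)·(k1 + 2k2 + 2k3 + k4) = 0.148992
w(1.2) ≈ 0.1490

0.1490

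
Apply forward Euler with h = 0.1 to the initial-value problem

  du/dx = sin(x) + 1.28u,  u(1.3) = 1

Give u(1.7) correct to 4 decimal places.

Euler: u_{n+1} = u_n + h·f(x_n, u_n).
x=1.300000, u=1.000000: f=2.243558 → u ← 1.000000 + 0.1·2.243558 = 1.224356
x=1.400000, u=1.224356: f=2.552625 → u ← 1.224356 + 0.1·2.552625 = 1.479618
x=1.500000, u=1.479618: f=2.891406 → u ← 1.479618 + 0.1·2.891406 = 1.768759
x=1.600000, u=1.768759: f=3.263585 → u ← 1.768759 + 0.1·3.263585 = 2.095117
u(1.7) ≈ 2.0951

2.0951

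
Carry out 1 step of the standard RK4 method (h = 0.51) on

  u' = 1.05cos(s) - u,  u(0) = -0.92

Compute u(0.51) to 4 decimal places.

-0.1538

RK4: k1 = f(s_n, u_n); k2 = f(s_n + h/2, u_n + (h/2)·k1); k3 = f(s_n + h/2, u_n + (h/2)·k2); k4 = f(s_n + h, u_n + h·k3); u_{n+1} = u_n + (h/6)·(k1 + 2k2 + 2k3 + k4).
s=0.000000, u=-0.920000:
  k1 = f(0.000000, -0.920000) = 1.970000
  k2 = f(0.255000, -0.417650) = 1.433696
  k3 = f(0.255000, -0.554407) = 1.570454
  k4 = f(0.510000, -0.119069) = 1.035450
  u ← -0.920000 + (0.51/6)·(k1 + 2k2 + 2k3 + k4) = -0.153831
u(0.51) ≈ -0.1538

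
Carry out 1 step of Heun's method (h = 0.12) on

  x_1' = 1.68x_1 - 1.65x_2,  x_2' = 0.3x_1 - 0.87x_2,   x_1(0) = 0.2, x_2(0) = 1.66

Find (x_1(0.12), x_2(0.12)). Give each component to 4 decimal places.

-0.1010, 1.4974

Heun on (x_1,x_2): k1 = f(t_n, state_n); k2 = f(t_n + h, state_n + h·k1); state_{n+1} = state_n + (h/2)·(k1 + k2).
0.000000: (0.200000, 1.660000)
  k1 = (-2.403000, -1.384200)
  predictor → (-0.088360, 1.493896)
  k2 = (-2.613373, -1.326198)
  → (-0.100982, 1.497376)
(x_1(0.12), x_2(0.12)) ≈ (-0.1010, 1.4974)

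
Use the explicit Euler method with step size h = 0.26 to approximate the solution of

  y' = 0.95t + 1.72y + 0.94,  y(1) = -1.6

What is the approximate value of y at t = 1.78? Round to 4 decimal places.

-2.3965

Euler: y_{n+1} = y_n + h·f(t_n, y_n).
t=1.000000, y=-1.600000: f=-0.862000 → y ← -1.600000 + 0.26·(-0.862000) = -1.824120
t=1.260000, y=-1.824120: f=-1.000486 → y ← -1.824120 + 0.26·(-1.000486) = -2.084246
t=1.520000, y=-2.084246: f=-1.200904 → y ← -2.084246 + 0.26·(-1.200904) = -2.396481
y(1.78) ≈ -2.3965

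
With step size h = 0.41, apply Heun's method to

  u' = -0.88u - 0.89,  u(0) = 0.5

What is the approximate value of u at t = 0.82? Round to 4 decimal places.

-0.2617

Heun: k1 = f(t_n, u_n); k2 = f(t_n + h, u_n + h·k1); u_{n+1} = u_n + (h/2)·(k1 + k2).
t=0.000000, u=0.500000:
  k1 = f(0.000000, 0.500000) = -1.330000
  k2 = f(0.410000, -0.045300) = -0.850136
  u ← 0.500000 + (0.41/2)·(-1.330000 + (-0.850136)) = 0.053072
t=0.410000, u=0.053072:
  k1 = f(0.410000, 0.053072) = -0.936703
  k2 = f(0.820000, -0.330976) = -0.598741
  u ← 0.053072 + (0.41/2)·(-0.936703 + (-0.598741)) = -0.261694
u(0.82) ≈ -0.2617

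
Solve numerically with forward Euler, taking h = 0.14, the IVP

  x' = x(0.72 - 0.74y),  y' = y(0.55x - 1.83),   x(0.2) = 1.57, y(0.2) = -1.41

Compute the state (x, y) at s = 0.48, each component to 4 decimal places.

2.4022, -1.0906

Euler on (x,y): x_{n+1} = x_n + h·x', y_{n+1} = y_n + h·y'.
0.200000: (1.570000, -1.410000); f=(2.768538, 1.362765) → (1.957595, -1.219213)
0.340000: (1.957595, -1.219213); f=(3.175645, 0.918461) → (2.402186, -1.090628)
(x(0.48), y(0.48)) ≈ (2.4022, -1.0906)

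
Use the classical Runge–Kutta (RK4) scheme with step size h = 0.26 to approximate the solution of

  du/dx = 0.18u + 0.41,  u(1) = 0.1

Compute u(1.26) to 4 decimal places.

0.2139

RK4: k1 = f(x_n, u_n); k2 = f(x_n + h/2, u_n + (h/2)·k1); k3 = f(x_n + h/2, u_n + (h/2)·k2); k4 = f(x_n + h, u_n + h·k3); u_{n+1} = u_n + (h/6)·(k1 + 2k2 + 2k3 + k4).
x=1.000000, u=0.100000:
  k1 = f(1.000000, 0.100000) = 0.428000
  k2 = f(1.130000, 0.155640) = 0.438015
  k3 = f(1.130000, 0.156942) = 0.438250
  k4 = f(1.260000, 0.213945) = 0.448510
  u ← 0.100000 + (0.26/6)·(k1 + 2k2 + 2k3 + k4) = 0.213925
u(1.26) ≈ 0.2139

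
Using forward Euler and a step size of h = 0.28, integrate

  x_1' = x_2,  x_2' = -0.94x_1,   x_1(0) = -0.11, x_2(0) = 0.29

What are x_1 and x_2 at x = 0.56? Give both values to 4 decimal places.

0.0605, 0.3265

Euler on (x_1,x_2): x_1_{n+1} = x_1_n + h·x_1', x_2_{n+1} = x_2_n + h·x_2'.
0.000000: (-0.110000, 0.290000); f=(0.290000, 0.103400) → (-0.028800, 0.318952)
0.280000: (-0.028800, 0.318952); f=(0.318952, 0.027072) → (0.060507, 0.326532)
(x_1(0.56), x_2(0.56)) ≈ (0.0605, 0.3265)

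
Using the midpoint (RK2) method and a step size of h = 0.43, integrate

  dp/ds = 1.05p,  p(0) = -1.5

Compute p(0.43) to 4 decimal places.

-2.3301

Midpoint: k1 = f(s_n, p_n); k2 = f(s_n + h/2, p_n + (h/2)·k1); p_{n+1} = p_n + h·k2.
s=0.000000, p=-1.500000:
  k1 = f(0.000000, -1.500000) = -1.575000
  k2 = f(0.215000, -1.838625) = -1.930556
  p ← -1.500000 + 0.43·(-1.930556) = -2.330139
p(0.43) ≈ -2.3301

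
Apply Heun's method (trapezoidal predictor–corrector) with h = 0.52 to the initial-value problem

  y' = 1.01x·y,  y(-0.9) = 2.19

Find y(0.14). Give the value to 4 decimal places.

1.4476

Heun: k1 = f(x_n, y_n); k2 = f(x_n + h, y_n + h·k1); y_{n+1} = y_n + (h/2)·(k1 + k2).
x=-0.900000, y=2.190000:
  k1 = f(-0.900000, 2.190000) = -1.990710
  k2 = f(-0.380000, 1.154831) = -0.443224
  y ← 2.190000 + (0.52/2)·(-1.990710 + (-0.443224)) = 1.557177
x=-0.380000, y=1.557177:
  k1 = f(-0.380000, 1.557177) = -0.597645
  k2 = f(0.140000, 1.246402) = 0.176241
  y ← 1.557177 + (0.52/2)·(-0.597645 + 0.176241) = 1.447612
y(0.14) ≈ 1.4476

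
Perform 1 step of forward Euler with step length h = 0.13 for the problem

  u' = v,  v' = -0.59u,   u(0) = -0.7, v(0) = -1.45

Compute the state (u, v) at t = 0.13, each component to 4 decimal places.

-0.8885, -1.3963

Euler on (u,v): u_{n+1} = u_n + h·u', v_{n+1} = v_n + h·v'.
0.000000: (-0.700000, -1.450000); f=(-1.450000, 0.413000) → (-0.888500, -1.396310)
(u(0.13), v(0.13)) ≈ (-0.8885, -1.3963)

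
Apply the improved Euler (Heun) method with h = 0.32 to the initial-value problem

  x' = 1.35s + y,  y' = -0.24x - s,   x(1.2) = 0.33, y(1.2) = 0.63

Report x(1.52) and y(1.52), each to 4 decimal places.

Heun on (x,y): k1 = f(s_n, state_n); k2 = f(s_n + h, state_n + h·k1); state_{n+1} = state_n + (h/2)·(k1 + k2).
1.200000: (0.330000, 0.630000)
  k1 = (2.250000, -1.279200)
  predictor → (1.050000, 0.220656)
  k2 = (2.272656, -1.772000)
  → (1.053625, 0.141808)
(x(1.52), y(1.52)) ≈ (1.0536, 0.1418)

1.0536, 0.1418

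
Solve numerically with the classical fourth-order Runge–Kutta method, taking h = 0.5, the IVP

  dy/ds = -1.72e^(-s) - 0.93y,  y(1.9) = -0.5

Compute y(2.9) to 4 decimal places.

RK4: k1 = f(s_n, y_n); k2 = f(s_n + h/2, y_n + (h/2)·k1); k3 = f(s_n + h/2, y_n + (h/2)·k2); k4 = f(s_n + h, y_n + h·k3); y_{n+1} = y_n + (h/6)·(k1 + 2k2 + 2k3 + k4).
s=1.900000, y=-0.500000:
  k1 = f(1.900000, -0.500000) = 0.207742
  k2 = f(2.150000, -0.448065) = 0.216347
  k3 = f(2.150000, -0.445913) = 0.214347
  k4 = f(2.400000, -0.392827) = 0.209294
  y ← -0.500000 + (0.5/6)·(k1 + 2k2 + 2k3 + k4) = -0.393465
s=2.400000, y=-0.393465:
  k1 = f(2.400000, -0.393465) = 0.209887
  k2 = f(2.650000, -0.340993) = 0.195603
  k3 = f(2.650000, -0.344564) = 0.198924
  k4 = f(2.900000, -0.294003) = 0.178782
  y ← -0.393465 + (0.5/6)·(k1 + 2k2 + 2k3 + k4) = -0.295321
y(2.9) ≈ -0.2953

-0.2953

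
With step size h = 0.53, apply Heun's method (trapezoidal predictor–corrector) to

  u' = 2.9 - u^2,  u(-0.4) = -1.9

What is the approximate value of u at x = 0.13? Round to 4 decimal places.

-2.6928

Heun: k1 = f(x_n, u_n); k2 = f(x_n + h, u_n + h·k1); u_{n+1} = u_n + (h/2)·(k1 + k2).
x=-0.400000, u=-1.900000:
  k1 = f(-0.400000, -1.900000) = -0.710000
  k2 = f(0.130000, -2.276300) = -2.281542
  u ← -1.900000 + (0.53/2)·(-0.710000 + (-2.281542)) = -2.692759
u(0.13) ≈ -2.6928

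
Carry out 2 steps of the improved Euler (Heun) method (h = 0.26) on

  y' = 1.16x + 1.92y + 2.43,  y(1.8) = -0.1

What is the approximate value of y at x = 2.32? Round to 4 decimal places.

Heun: k1 = f(x_n, y_n); k2 = f(x_n + h, y_n + h·k1); y_{n+1} = y_n + (h/2)·(k1 + k2).
x=1.800000, y=-0.100000:
  k1 = f(1.800000, -0.100000) = 4.326000
  k2 = f(2.060000, 1.024760) = 6.787139
  y ← -0.100000 + (0.26/2)·(4.326000 + 6.787139) = 1.344708
x=2.060000, y=1.344708:
  k1 = f(2.060000, 1.344708) = 7.401440
  k2 = f(2.320000, 3.269082) = 11.397838
  y ← 1.344708 + (0.26/2)·(7.401440 + 11.397838) = 3.788614
y(2.32) ≈ 3.7886

3.7886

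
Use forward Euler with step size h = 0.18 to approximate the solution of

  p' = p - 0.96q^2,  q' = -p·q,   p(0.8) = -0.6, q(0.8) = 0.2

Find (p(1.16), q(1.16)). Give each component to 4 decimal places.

-0.8521, 0.2501

Euler on (p,q): p_{n+1} = p_n + h·p', q_{n+1} = q_n + h·q'.
0.800000: (-0.600000, 0.200000); f=(-0.638400, 0.120000) → (-0.714912, 0.221600)
0.980000: (-0.714912, 0.221600); f=(-0.762054, 0.158424) → (-0.852082, 0.250116)
(p(1.16), q(1.16)) ≈ (-0.8521, 0.2501)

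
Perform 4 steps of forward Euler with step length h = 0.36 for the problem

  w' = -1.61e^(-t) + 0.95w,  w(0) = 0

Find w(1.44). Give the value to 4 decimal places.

Euler: w_{n+1} = w_n + h·f(t_n, w_n).
t=0.000000, w=0.000000: f=-1.610000 → w ← 0.000000 + 0.36·(-1.610000) = -0.579600
t=0.360000, w=-0.579600: f=-1.673879 → w ← -0.579600 + 0.36·(-1.673879) = -1.182196
t=0.720000, w=-1.182196: f=-1.906758 → w ← -1.182196 + 0.36·(-1.906758) = -1.868629
t=1.080000, w=-1.868629: f=-2.321947 → w ← -1.868629 + 0.36·(-2.321947) = -2.704530
w(1.44) ≈ -2.7045

-2.7045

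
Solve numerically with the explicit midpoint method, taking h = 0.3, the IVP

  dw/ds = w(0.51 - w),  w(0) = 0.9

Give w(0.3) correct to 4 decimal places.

0.8142

Midpoint: k1 = f(s_n, w_n); k2 = f(s_n + h/2, w_n + (h/2)·k1); w_{n+1} = w_n + h·k2.
s=0.000000, w=0.900000:
  k1 = f(0.000000, 0.900000) = -0.351000
  k2 = f(0.150000, 0.847350) = -0.285854
  w ← 0.900000 + 0.3·(-0.285854) = 0.814244
w(0.3) ≈ 0.8142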